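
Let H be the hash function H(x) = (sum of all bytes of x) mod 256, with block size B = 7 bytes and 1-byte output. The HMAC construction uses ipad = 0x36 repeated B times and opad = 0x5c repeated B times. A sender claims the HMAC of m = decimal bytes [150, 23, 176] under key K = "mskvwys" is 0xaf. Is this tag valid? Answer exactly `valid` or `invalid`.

Key "mskvwys" = 6d 73 6b 76 77 79 73 is exactly B = 7 bytes: K' = 6d 73 6b 76 77 79 73.
K' ⊕ ipad = 5b 45 5d 40 41 4f 45; K' ⊕ opad = 31 2f 37 2a 2b 25 2f.
Inner hash: sum = 91+69+93+64+65+79+69+150+23+176 = 879; mod 256 = 111 → 6f.
Outer hash (recomputed tag): sum = 49+47+55+42+43+37+47+111 = 431; mod 256 = 175 → af.
Recomputed tag = af; claimed = af → match.

valid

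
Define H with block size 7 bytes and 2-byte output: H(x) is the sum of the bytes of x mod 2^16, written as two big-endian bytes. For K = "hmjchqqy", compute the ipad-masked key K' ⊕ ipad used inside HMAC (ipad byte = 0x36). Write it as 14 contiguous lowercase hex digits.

35533636363636

Key "hmjchqqy" = 68 6d 6a 63 68 71 71 79 is 8 bytes > B = 7, so hash it first: H(key) = 03 65, then zero-pad to 7 bytes: K' = 03 65 00 00 00 00 00.
XOR each byte with 0x36: 03⊕36=35, 65⊕36=53, 00⊕36=36, 00⊕36=36, 00⊕36=36, 00⊕36=36, 00⊕36=36.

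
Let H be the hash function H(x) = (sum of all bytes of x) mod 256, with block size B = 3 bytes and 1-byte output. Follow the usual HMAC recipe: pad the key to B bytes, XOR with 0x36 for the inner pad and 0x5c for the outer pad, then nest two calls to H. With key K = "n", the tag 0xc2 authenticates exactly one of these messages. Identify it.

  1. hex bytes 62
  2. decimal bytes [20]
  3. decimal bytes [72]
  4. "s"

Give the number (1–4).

2

Key "n" = 6e is 1 byte ≤ B = 3; zero-pad to 3 bytes: K' = 6e 00 00.
K' ⊕ ipad = 58 36 36; K' ⊕ opad = 32 5c 5c.
m1: inner = H(58 36 36 62) = 26; tag = H(32 5c 5c 26) = 10
m2: inner = H(58 36 36 14) = d8; tag = H(32 5c 5c d8) = c2 ← matches
m3: inner = H(58 36 36 48) = 0c; tag = H(32 5c 5c 0c) = f6
m4: inner = H(58 36 36 73) = 37; tag = H(32 5c 5c 37) = 21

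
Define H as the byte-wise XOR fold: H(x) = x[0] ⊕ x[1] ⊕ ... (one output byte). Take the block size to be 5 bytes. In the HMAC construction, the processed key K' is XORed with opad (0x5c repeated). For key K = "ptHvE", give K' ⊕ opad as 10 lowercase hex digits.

2c28142a19

Key "ptHvE" = 70 74 48 76 45 is exactly B = 5 bytes: K' = 70 74 48 76 45.
XOR each byte with 0x5c: 70⊕5c=2c, 74⊕5c=28, 48⊕5c=14, 76⊕5c=2a, 45⊕5c=19.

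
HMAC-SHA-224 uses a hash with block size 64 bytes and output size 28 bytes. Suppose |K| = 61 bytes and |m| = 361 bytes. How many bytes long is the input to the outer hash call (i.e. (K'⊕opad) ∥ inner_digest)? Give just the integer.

Key is 61 ≤ 64 bytes, zero-padded: |K'| = 64.
Outer input = (K'⊕opad) ∥ H(inner) → 64 + 28 = 92 bytes.

92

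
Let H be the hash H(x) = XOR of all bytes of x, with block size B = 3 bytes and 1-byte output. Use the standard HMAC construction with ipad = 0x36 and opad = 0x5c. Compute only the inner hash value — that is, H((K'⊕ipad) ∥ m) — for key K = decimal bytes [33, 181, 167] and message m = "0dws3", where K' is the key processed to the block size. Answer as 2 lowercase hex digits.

Key decimal bytes [33, 181, 167] = 21 b5 a7 is exactly B = 3 bytes: K' = 21 b5 a7.
K' ⊕ ipad = 17 83 91.
Inner input = 17 83 91 ∥ 30 64 77 73 33.
Inner hash: XOR 17⊕83⊕91⊕30⊕64⊕77⊕73⊕33 = 66.

66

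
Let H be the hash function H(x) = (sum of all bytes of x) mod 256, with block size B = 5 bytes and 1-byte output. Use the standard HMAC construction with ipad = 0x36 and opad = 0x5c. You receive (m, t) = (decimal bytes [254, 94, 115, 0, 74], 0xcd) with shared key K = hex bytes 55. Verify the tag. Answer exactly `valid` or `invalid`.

Key hex bytes 55 is 1 byte ≤ B = 5; zero-pad to 5 bytes: K' = 55 00 00 00 00.
K' ⊕ ipad = 63 36 36 36 36; K' ⊕ opad = 09 5c 5c 5c 5c.
Inner hash: sum = 99+54+54+54+54+254+94+115+0+74 = 852; mod 256 = 84 → 54.
Outer hash (recomputed tag): sum = 9+92+92+92+92+84 = 461; mod 256 = 205 → cd.
Recomputed tag = cd; claimed = cd → match.

valid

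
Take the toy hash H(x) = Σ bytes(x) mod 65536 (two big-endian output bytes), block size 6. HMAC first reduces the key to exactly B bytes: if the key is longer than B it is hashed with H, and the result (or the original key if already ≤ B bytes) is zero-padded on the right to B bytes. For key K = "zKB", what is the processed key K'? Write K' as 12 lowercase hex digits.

Key "zKB" = 7a 4b 42 is 3 bytes ≤ B = 6; zero-pad to 6 bytes: K' = 7a 4b 42 00 00 00.

7a4b42000000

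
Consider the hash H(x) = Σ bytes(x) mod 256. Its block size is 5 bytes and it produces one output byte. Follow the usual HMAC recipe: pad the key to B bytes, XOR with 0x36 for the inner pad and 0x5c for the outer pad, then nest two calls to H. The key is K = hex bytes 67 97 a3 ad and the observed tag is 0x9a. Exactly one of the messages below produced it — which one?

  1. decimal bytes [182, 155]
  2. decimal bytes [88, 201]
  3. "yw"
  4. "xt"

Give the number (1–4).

Key hex bytes 67 97 a3 ad is 4 bytes ≤ B = 5; zero-pad to 5 bytes: K' = 67 97 a3 ad 00.
K' ⊕ ipad = 51 a1 95 9b 36; K' ⊕ opad = 3b cb ff f1 5c.
m1: inner = H(51 a1 95 9b 36 b6 9b) = a9; tag = H(3b cb ff f1 5c a9) = fb
m2: inner = H(51 a1 95 9b 36 58 c9) = 79; tag = H(3b cb ff f1 5c 79) = cb
m3: inner = H(51 a1 95 9b 36 79 77) = 48; tag = H(3b cb ff f1 5c 48) = 9a ← matches
m4: inner = H(51 a1 95 9b 36 78 74) = 44; tag = H(3b cb ff f1 5c 44) = 96

3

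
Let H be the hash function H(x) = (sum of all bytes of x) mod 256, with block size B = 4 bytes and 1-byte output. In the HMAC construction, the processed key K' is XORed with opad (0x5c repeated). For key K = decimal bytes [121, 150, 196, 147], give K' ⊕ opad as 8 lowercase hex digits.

25ca98cf

Key decimal bytes [121, 150, 196, 147] = 79 96 c4 93 is exactly B = 4 bytes: K' = 79 96 c4 93.
XOR each byte with 0x5c: 79⊕5c=25, 96⊕5c=ca, c4⊕5c=98, 93⊕5c=cf.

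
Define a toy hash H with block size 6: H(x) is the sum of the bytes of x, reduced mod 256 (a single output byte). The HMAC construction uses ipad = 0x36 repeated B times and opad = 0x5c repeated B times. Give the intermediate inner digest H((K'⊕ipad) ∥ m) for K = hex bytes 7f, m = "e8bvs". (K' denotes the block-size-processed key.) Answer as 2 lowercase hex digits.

Key hex bytes 7f is 1 byte ≤ B = 6; zero-pad to 6 bytes: K' = 7f 00 00 00 00 00.
K' ⊕ ipad = 49 36 36 36 36 36.
Inner input = 49 36 36 36 36 36 ∥ 65 38 62 76 73.
Inner hash: sum = 73+54+54+54+54+54+101+56+98+118+115 = 831; mod 256 = 63 → 3f.

3f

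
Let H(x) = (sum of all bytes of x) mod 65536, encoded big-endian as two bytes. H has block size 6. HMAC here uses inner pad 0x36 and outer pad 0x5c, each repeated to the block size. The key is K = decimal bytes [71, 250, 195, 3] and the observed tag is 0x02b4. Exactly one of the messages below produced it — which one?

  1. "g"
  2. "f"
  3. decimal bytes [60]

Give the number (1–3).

Key decimal bytes [71, 250, 195, 3] = 47 fa c3 03 is 4 bytes ≤ B = 6; zero-pad to 6 bytes: K' = 47 fa c3 03 00 00.
K' ⊕ ipad = 71 cc f5 35 36 36; K' ⊕ opad = 1b a6 9f 5f 5c 5c.
m1: inner = H(71 cc f5 35 36 36 67) = 03 3a; tag = H(1b a6 9f 5f 5c 5c 03 3a) = 02b4 ← matches
m2: inner = H(71 cc f5 35 36 36 66) = 03 39; tag = H(1b a6 9f 5f 5c 5c 03 39) = 02b3
m3: inner = H(71 cc f5 35 36 36 3c) = 03 0f; tag = H(1b a6 9f 5f 5c 5c 03 0f) = 0289

1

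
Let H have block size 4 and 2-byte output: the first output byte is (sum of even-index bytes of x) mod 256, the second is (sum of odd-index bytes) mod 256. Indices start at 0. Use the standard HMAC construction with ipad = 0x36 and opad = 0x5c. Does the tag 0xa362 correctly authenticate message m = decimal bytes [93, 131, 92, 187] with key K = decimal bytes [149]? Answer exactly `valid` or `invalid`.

invalid

Key decimal bytes [149] = 95 is 1 byte ≤ B = 4; zero-pad to 4 bytes: K' = 95 00 00 00.
K' ⊕ ipad = a3 36 36 36; K' ⊕ opad = c9 5c 5c 5c.
Inner hash: even-index sum = 402 mod 256 = 146; odd-index sum = 426 mod 256 = 170 → 92 aa.
Outer hash (recomputed tag): even-index sum = 439 mod 256 = 183; odd-index sum = 354 mod 256 = 98 → b7 62.
Recomputed tag = b762; claimed = a362 → mismatch.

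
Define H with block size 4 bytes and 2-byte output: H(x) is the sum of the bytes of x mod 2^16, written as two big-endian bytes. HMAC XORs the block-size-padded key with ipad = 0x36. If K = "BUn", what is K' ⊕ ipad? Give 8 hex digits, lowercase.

74635836

Key "BUn" = 42 55 6e is 3 bytes ≤ B = 4; zero-pad to 4 bytes: K' = 42 55 6e 00.
XOR each byte with 0x36: 42⊕36=74, 55⊕36=63, 6e⊕36=58, 00⊕36=36.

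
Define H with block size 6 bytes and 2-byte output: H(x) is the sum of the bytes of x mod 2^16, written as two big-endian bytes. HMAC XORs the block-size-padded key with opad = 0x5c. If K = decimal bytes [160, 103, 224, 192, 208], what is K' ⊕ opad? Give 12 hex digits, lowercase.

Key decimal bytes [160, 103, 224, 192, 208] = a0 67 e0 c0 d0 is 5 bytes ≤ B = 6; zero-pad to 6 bytes: K' = a0 67 e0 c0 d0 00.
XOR each byte with 0x5c: a0⊕5c=fc, 67⊕5c=3b, e0⊕5c=bc, c0⊕5c=9c, d0⊕5c=8c, 00⊕5c=5c.

fc3bbc9c8c5c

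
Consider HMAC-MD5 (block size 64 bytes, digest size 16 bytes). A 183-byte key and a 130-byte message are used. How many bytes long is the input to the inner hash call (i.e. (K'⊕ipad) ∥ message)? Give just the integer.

194

Key is 183 > 64 bytes, so it is hashed to 16 bytes then zero-padded to 64: |K'| = 64.
Inner input = (K'⊕ipad) ∥ m → 64 + 130 = 194 bytes.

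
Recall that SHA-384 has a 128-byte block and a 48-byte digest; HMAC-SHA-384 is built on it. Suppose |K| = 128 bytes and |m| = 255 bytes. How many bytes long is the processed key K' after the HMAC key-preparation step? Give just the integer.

Key is 128 ≤ 128 bytes, zero-padded: |K'| = 128.

128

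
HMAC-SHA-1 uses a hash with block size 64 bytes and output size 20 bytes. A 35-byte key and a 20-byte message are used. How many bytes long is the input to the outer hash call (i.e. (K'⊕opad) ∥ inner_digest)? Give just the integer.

Key is 35 ≤ 64 bytes, zero-padded: |K'| = 64.
Outer input = (K'⊕opad) ∥ H(inner) → 64 + 20 = 84 bytes.

84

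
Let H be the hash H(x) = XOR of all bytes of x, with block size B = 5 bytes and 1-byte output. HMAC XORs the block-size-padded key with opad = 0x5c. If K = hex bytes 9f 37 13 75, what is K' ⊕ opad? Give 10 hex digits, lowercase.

Key hex bytes 9f 37 13 75 is 4 bytes ≤ B = 5; zero-pad to 5 bytes: K' = 9f 37 13 75 00.
XOR each byte with 0x5c: 9f⊕5c=c3, 37⊕5c=6b, 13⊕5c=4f, 75⊕5c=29, 00⊕5c=5c.

c36b4f295c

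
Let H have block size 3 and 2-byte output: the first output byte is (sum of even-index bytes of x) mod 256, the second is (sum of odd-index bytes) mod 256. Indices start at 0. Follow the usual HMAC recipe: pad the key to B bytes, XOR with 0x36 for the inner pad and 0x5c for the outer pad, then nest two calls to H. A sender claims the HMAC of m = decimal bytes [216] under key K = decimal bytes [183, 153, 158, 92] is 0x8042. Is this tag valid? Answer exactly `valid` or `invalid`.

invalid

Key decimal bytes [183, 153, 158, 92] = b7 99 9e 5c is 4 bytes > B = 3, so hash it first: H(key) = 55 f5, then zero-pad to 3 bytes: K' = 55 f5 00.
K' ⊕ ipad = 63 c3 36; K' ⊕ opad = 09 a9 5c.
Inner hash: even-index sum = 153 mod 256 = 153; odd-index sum = 411 mod 256 = 155 → 99 9b.
Outer hash (recomputed tag): even-index sum = 256 mod 256 = 0; odd-index sum = 322 mod 256 = 66 → 00 42.
Recomputed tag = 0042; claimed = 8042 → mismatch.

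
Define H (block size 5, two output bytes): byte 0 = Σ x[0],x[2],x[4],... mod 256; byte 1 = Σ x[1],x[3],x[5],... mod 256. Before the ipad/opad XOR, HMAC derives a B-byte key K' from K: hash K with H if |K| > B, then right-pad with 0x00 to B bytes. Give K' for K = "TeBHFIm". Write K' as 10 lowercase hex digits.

|K| = 7 > B = 5, so first hash the key.
H(K): even-index sum = 329 mod 256 = 73; odd-index sum = 246 mod 256 = 246 → 49 f6.
Zero-pad H(K) = 49 f6 to 5 bytes: K' = 49 f6 00 00 00.

49f6000000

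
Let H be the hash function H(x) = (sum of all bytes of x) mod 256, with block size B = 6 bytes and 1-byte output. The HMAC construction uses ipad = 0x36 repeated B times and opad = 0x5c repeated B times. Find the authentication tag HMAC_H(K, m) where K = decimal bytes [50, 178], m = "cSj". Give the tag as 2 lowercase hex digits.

4c

Key decimal bytes [50, 178] = 32 b2 is 2 bytes ≤ B = 6; zero-pad to 6 bytes: K' = 32 b2 00 00 00 00.
K' ⊕ ipad = 04 84 36 36 36 36.  K' ⊕ opad = 6e ee 5c 5c 5c 5c.
Inner input = (K'⊕ipad) ∥ m = 04 84 36 36 36 36 ∥ 63 53 6a.
Inner hash: sum = 4+132+54+54+54+54+99+83+106 = 640; mod 256 = 128 → 80.
Outer input = (K'⊕opad) ∥ inner = 6e ee 5c 5c 5c 5c ∥ 80.
Outer hash (tag): sum = 110+238+92+92+92+92+128 = 844; mod 256 = 76 → 4c.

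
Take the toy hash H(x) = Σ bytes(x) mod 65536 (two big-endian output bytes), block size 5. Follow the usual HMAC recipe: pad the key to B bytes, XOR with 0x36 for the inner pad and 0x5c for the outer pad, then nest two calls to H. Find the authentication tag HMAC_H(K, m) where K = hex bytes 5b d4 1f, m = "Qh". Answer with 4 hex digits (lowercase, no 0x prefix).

0229

Key hex bytes 5b d4 1f is 3 bytes ≤ B = 5; zero-pad to 5 bytes: K' = 5b d4 1f 00 00.
K' ⊕ ipad = 6d e2 29 36 36.  K' ⊕ opad = 07 88 43 5c 5c.
Inner input = (K'⊕ipad) ∥ m = 6d e2 29 36 36 ∥ 51 68.
Inner hash: sum = 109+226+41+54+54+81+104 = 669 → 02 9d.
Outer input = (K'⊕opad) ∥ inner = 07 88 43 5c 5c ∥ 02 9d.
Outer hash (tag): sum = 7+136+67+92+92+2+157 = 553 → 02 29.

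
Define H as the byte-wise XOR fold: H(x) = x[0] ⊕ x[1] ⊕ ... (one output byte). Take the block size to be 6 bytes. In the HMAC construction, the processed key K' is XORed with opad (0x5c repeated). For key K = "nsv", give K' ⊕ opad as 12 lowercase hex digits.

Key "nsv" = 6e 73 76 is 3 bytes ≤ B = 6; zero-pad to 6 bytes: K' = 6e 73 76 00 00 00.
XOR each byte with 0x5c: 6e⊕5c=32, 73⊕5c=2f, 76⊕5c=2a, 00⊕5c=5c, 00⊕5c=5c, 00⊕5c=5c.

322f2a5c5c5c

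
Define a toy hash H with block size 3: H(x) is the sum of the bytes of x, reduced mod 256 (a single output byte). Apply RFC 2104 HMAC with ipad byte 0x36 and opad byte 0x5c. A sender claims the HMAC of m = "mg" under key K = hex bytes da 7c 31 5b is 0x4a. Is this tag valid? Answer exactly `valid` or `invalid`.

Key hex bytes da 7c 31 5b is 4 bytes > B = 3, so hash it first: H(key) = e2, then zero-pad to 3 bytes: K' = e2 00 00.
K' ⊕ ipad = d4 36 36; K' ⊕ opad = be 5c 5c.
Inner hash: sum = 212+54+54+109+103 = 532; mod 256 = 20 → 14.
Outer hash (recomputed tag): sum = 190+92+92+20 = 394; mod 256 = 138 → 8a.
Recomputed tag = 8a; claimed = 4a → mismatch.

invalid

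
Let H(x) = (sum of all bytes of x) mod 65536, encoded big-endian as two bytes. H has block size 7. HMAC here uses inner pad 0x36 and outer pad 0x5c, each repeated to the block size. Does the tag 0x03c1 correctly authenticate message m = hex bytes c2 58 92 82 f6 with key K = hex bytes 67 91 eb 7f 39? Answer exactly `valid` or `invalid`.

Key hex bytes 67 91 eb 7f 39 is 5 bytes ≤ B = 7; zero-pad to 7 bytes: K' = 67 91 eb 7f 39 00 00.
K' ⊕ ipad = 51 a7 dd 49 0f 36 36; K' ⊕ opad = 3b cd b7 23 65 5c 5c.
Inner hash: sum = 81+167+221+73+15+54+54+194+88+146+130+246 = 1469 → 05 bd.
Outer hash (recomputed tag): sum = 59+205+183+35+101+92+92+5+189 = 961 → 03 c1.
Recomputed tag = 03c1; claimed = 03c1 → match.

valid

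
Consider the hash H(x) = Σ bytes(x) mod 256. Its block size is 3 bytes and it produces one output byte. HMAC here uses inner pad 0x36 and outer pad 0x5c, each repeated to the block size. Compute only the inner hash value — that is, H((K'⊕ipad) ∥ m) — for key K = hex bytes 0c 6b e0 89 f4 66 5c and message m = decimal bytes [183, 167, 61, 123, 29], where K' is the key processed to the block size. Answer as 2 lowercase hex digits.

Key hex bytes 0c 6b e0 89 f4 66 5c is 7 bytes > B = 3, so hash it first: H(key) = 96, then zero-pad to 3 bytes: K' = 96 00 00.
K' ⊕ ipad = a0 36 36.
Inner input = a0 36 36 ∥ b7 a7 3d 7b 1d.
Inner hash: sum = 160+54+54+183+167+61+123+29 = 831; mod 256 = 63 → 3f.

3f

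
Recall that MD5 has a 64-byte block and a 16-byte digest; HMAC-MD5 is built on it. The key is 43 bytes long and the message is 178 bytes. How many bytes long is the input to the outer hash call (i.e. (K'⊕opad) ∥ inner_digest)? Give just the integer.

Key is 43 ≤ 64 bytes, zero-padded: |K'| = 64.
Outer input = (K'⊕opad) ∥ H(inner) → 64 + 16 = 80 bytes.

80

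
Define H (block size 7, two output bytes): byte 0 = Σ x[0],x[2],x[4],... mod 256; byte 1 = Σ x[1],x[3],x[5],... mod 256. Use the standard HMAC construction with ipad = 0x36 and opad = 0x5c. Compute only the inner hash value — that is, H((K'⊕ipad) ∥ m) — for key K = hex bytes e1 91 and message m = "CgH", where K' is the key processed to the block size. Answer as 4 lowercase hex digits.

Key hex bytes e1 91 is 2 bytes ≤ B = 7; zero-pad to 7 bytes: K' = e1 91 00 00 00 00 00.
K' ⊕ ipad = d7 a7 36 36 36 36 36.
Inner input = d7 a7 36 36 36 36 36 ∥ 43 67 48.
Inner hash: even-index sum = 480 mod 256 = 224; odd-index sum = 414 mod 256 = 158 → e0 9e.

e09e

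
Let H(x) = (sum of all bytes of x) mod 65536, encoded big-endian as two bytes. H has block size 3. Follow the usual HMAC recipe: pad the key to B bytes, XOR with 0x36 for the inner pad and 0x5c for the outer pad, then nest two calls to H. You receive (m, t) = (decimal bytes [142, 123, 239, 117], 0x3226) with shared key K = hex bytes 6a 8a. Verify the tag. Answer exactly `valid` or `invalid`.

Key hex bytes 6a 8a is 2 bytes ≤ B = 3; zero-pad to 3 bytes: K' = 6a 8a 00.
K' ⊕ ipad = 5c bc 36; K' ⊕ opad = 36 d6 5c.
Inner hash: sum = 92+188+54+142+123+239+117 = 955 → 03 bb.
Outer hash (recomputed tag): sum = 54+214+92+3+187 = 550 → 02 26.
Recomputed tag = 0226; claimed = 3226 → mismatch.

invalid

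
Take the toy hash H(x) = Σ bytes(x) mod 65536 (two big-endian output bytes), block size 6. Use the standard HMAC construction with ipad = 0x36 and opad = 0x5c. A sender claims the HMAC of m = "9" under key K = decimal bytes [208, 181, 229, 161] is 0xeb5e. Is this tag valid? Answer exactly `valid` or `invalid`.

invalid

Key decimal bytes [208, 181, 229, 161] = d0 b5 e5 a1 is 4 bytes ≤ B = 6; zero-pad to 6 bytes: K' = d0 b5 e5 a1 00 00.
K' ⊕ ipad = e6 83 d3 97 36 36; K' ⊕ opad = 8c e9 b9 fd 5c 5c.
Inner hash: sum = 230+131+211+151+54+54+57 = 888 → 03 78.
Outer hash (recomputed tag): sum = 140+233+185+253+92+92+3+120 = 1118 → 04 5e.
Recomputed tag = 045e; claimed = eb5e → mismatch.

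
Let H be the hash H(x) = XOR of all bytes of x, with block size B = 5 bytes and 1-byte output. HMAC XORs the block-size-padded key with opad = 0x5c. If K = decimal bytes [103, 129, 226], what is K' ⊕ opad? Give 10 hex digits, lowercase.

Key decimal bytes [103, 129, 226] = 67 81 e2 is 3 bytes ≤ B = 5; zero-pad to 5 bytes: K' = 67 81 e2 00 00.
XOR each byte with 0x5c: 67⊕5c=3b, 81⊕5c=dd, e2⊕5c=be, 00⊕5c=5c, 00⊕5c=5c.

3bddbe5c5c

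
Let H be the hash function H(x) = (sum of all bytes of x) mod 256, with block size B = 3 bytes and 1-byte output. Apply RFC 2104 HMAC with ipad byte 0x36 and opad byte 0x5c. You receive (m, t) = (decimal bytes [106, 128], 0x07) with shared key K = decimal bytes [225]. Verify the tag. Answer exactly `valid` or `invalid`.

Key decimal bytes [225] = e1 is 1 byte ≤ B = 3; zero-pad to 3 bytes: K' = e1 00 00.
K' ⊕ ipad = d7 36 36; K' ⊕ opad = bd 5c 5c.
Inner hash: sum = 215+54+54+106+128 = 557; mod 256 = 45 → 2d.
Outer hash (recomputed tag): sum = 189+92+92+45 = 418; mod 256 = 162 → a2.
Recomputed tag = a2; claimed = 07 → mismatch.

invalid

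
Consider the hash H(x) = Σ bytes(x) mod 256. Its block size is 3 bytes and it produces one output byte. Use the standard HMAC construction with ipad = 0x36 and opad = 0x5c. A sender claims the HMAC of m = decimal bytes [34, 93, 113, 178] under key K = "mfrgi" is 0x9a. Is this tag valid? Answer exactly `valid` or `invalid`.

invalid

Key "mfrgi" = 6d 66 72 67 69 is 5 bytes > B = 3, so hash it first: H(key) = 15, then zero-pad to 3 bytes: K' = 15 00 00.
K' ⊕ ipad = 23 36 36; K' ⊕ opad = 49 5c 5c.
Inner hash: sum = 35+54+54+34+93+113+178 = 561; mod 256 = 49 → 31.
Outer hash (recomputed tag): sum = 73+92+92+49 = 306; mod 256 = 50 → 32.
Recomputed tag = 32; claimed = 9a → mismatch.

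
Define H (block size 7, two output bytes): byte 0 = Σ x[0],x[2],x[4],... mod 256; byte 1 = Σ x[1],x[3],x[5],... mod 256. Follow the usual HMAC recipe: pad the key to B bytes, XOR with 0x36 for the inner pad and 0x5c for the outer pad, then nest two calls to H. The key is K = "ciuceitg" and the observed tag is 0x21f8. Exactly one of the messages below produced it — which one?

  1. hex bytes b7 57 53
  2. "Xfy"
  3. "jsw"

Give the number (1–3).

Key "ciuceitg" = 63 69 75 63 65 69 74 67 is 8 bytes > B = 7, so hash it first: H(key) = b1 9c, then zero-pad to 7 bytes: K' = b1 9c 00 00 00 00 00.
K' ⊕ ipad = 87 aa 36 36 36 36 36; K' ⊕ opad = ed c0 5c 5c 5c 5c 5c.
m1: inner = H(87 aa 36 36 36 36 36 b7 57 53) = 80 20; tag = H(ed c0 5c 5c 5c 5c 5c 80 20) = 21f8 ← matches
m2: inner = H(87 aa 36 36 36 36 36 58 66 79) = 8f e7; tag = H(ed c0 5c 5c 5c 5c 5c 8f e7) = e807
m3: inner = H(87 aa 36 36 36 36 36 6a 73 77) = 9c f7; tag = H(ed c0 5c 5c 5c 5c 5c 9c f7) = f814

1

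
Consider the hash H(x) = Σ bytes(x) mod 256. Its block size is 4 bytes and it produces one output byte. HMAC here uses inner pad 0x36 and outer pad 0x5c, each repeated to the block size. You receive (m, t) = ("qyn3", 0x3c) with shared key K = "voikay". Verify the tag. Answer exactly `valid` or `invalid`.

invalid

Key "voikay" = 76 6f 69 6b 61 79 is 6 bytes > B = 4, so hash it first: H(key) = 93, then zero-pad to 4 bytes: K' = 93 00 00 00.
K' ⊕ ipad = a5 36 36 36; K' ⊕ opad = cf 5c 5c 5c.
Inner hash: sum = 165+54+54+54+113+121+110+51 = 722; mod 256 = 210 → d2.
Outer hash (recomputed tag): sum = 207+92+92+92+210 = 693; mod 256 = 181 → b5.
Recomputed tag = b5; claimed = 3c → mismatch.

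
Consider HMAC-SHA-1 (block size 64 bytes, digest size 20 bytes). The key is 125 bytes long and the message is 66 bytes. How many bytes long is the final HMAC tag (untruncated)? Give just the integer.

20

The tag is one SHA-1 digest: 20 bytes.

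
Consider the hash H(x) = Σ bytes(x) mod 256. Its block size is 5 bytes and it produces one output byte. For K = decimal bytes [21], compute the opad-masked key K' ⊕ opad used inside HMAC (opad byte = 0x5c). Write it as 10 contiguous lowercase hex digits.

495c5c5c5c

Key decimal bytes [21] = 15 is 1 byte ≤ B = 5; zero-pad to 5 bytes: K' = 15 00 00 00 00.
XOR each byte with 0x5c: 15⊕5c=49, 00⊕5c=5c, 00⊕5c=5c, 00⊕5c=5c, 00⊕5c=5c.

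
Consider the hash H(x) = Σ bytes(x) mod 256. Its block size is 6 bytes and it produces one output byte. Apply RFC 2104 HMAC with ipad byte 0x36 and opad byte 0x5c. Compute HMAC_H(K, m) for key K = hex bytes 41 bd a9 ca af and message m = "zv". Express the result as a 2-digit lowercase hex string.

Key hex bytes 41 bd a9 ca af is 5 bytes ≤ B = 6; zero-pad to 6 bytes: K' = 41 bd a9 ca af 00.
K' ⊕ ipad = 77 8b 9f fc 99 36.  K' ⊕ opad = 1d e1 f5 96 f3 5c.
Inner input = (K'⊕ipad) ∥ m = 77 8b 9f fc 99 36 ∥ 7a 76.
Inner hash: sum = 119+139+159+252+153+54+122+118 = 1116; mod 256 = 92 → 5c.
Outer input = (K'⊕opad) ∥ inner = 1d e1 f5 96 f3 5c ∥ 5c.
Outer hash (tag): sum = 29+225+245+150+243+92+92 = 1076; mod 256 = 52 → 34.

34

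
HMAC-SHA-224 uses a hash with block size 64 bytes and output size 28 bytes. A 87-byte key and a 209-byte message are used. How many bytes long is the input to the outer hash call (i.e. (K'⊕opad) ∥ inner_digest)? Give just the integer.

92

Key is 87 > 64 bytes, so it is hashed to 28 bytes then zero-padded to 64: |K'| = 64.
Outer input = (K'⊕opad) ∥ H(inner) → 64 + 28 = 92 bytes.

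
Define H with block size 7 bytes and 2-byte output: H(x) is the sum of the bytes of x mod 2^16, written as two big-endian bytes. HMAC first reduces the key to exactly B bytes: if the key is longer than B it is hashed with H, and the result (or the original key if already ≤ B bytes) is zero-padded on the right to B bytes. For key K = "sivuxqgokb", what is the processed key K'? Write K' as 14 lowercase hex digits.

04530000000000

|K| = 10 > B = 7, so first hash the key.
H(K): sum = 115+105+118+117+120+113+103+111+107+98 = 1107 → 04 53.
Zero-pad H(K) = 04 53 to 7 bytes: K' = 04 53 00 00 00 00 00.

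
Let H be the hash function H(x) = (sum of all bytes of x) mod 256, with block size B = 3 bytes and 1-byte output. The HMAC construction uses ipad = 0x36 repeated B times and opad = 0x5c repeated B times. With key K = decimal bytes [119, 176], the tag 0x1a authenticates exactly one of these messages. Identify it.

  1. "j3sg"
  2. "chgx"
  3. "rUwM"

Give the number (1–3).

Key decimal bytes [119, 176] = 77 b0 is 2 bytes ≤ B = 3; zero-pad to 3 bytes: K' = 77 b0 00.
K' ⊕ ipad = 41 86 36; K' ⊕ opad = 2b ec 5c.
m1: inner = H(41 86 36 6a 33 73 67) = 74; tag = H(2b ec 5c 74) = e7
m2: inner = H(41 86 36 63 68 67 78) = a7; tag = H(2b ec 5c a7) = 1a ← matches
m3: inner = H(41 86 36 72 55 77 4d) = 88; tag = H(2b ec 5c 88) = fb

2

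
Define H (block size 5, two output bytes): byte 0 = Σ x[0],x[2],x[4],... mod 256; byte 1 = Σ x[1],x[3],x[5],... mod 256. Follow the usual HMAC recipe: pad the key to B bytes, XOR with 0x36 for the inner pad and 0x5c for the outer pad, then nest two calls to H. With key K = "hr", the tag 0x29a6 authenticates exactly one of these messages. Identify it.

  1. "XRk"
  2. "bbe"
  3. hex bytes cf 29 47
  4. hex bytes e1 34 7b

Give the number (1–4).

Key "hr" = 68 72 is 2 bytes ≤ B = 5; zero-pad to 5 bytes: K' = 68 72 00 00 00.
K' ⊕ ipad = 5e 44 36 36 36; K' ⊕ opad = 34 2e 5c 5c 5c.
m1: inner = H(5e 44 36 36 36 58 52 6b) = 1c 3d; tag = H(34 2e 5c 5c 5c 1c 3d) = 29a6 ← matches
m2: inner = H(5e 44 36 36 36 62 62 65) = 2c 41; tag = H(34 2e 5c 5c 5c 2c 41) = 2db6
m3: inner = H(5e 44 36 36 36 cf 29 47) = f3 90; tag = H(34 2e 5c 5c 5c f3 90) = 7c7d
m4: inner = H(5e 44 36 36 36 e1 34 7b) = fe d6; tag = H(34 2e 5c 5c 5c fe d6) = c288

1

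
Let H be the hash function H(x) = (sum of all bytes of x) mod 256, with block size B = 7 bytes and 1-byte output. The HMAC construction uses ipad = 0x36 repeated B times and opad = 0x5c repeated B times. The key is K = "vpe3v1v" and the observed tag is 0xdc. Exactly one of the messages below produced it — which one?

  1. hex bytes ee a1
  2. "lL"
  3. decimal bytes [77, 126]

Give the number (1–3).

2

Key "vpe3v1v" = 76 70 65 33 76 31 76 is exactly B = 7 bytes: K' = 76 70 65 33 76 31 76.
K' ⊕ ipad = 40 46 53 05 40 07 40; K' ⊕ opad = 2a 2c 39 6f 2a 6d 2a.
m1: inner = H(40 46 53 05 40 07 40 ee a1) = f4; tag = H(2a 2c 39 6f 2a 6d 2a f4) = b3
m2: inner = H(40 46 53 05 40 07 40 6c 4c) = 1d; tag = H(2a 2c 39 6f 2a 6d 2a 1d) = dc ← matches
m3: inner = H(40 46 53 05 40 07 40 4d 7e) = 30; tag = H(2a 2c 39 6f 2a 6d 2a 30) = ef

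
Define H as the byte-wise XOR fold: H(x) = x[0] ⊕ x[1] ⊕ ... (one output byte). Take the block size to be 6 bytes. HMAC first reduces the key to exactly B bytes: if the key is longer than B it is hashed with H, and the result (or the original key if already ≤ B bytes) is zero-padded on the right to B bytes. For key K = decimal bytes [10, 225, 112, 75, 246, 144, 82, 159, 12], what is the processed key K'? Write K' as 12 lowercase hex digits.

|K| = 9 > B = 6, so first hash the key.
H(K): XOR 0a⊕e1⊕70⊕4b⊕f6⊕90⊕52⊕9f⊕0c = 77.
Zero-pad H(K) = 77 to 6 bytes: K' = 77 00 00 00 00 00.

770000000000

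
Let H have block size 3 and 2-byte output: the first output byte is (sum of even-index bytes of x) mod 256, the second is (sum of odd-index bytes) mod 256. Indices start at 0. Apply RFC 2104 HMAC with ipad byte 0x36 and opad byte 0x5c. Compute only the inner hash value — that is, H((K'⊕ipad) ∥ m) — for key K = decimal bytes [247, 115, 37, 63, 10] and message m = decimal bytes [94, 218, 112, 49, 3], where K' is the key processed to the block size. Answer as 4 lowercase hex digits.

Key decimal bytes [247, 115, 37, 63, 10] = f7 73 25 3f 0a is 5 bytes > B = 3, so hash it first: H(key) = 26 b2, then zero-pad to 3 bytes: K' = 26 b2 00.
K' ⊕ ipad = 10 84 36.
Inner input = 10 84 36 ∥ 5e da 70 31 03.
Inner hash: even-index sum = 337 mod 256 = 81; odd-index sum = 341 mod 256 = 85 → 51 55.

5155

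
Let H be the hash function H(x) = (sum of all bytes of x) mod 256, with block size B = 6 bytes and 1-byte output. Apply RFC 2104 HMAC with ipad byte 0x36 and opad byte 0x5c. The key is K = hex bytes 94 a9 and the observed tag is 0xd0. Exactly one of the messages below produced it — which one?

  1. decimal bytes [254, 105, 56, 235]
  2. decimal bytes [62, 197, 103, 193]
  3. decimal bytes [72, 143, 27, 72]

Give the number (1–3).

1

Key hex bytes 94 a9 is 2 bytes ≤ B = 6; zero-pad to 6 bytes: K' = 94 a9 00 00 00 00.
K' ⊕ ipad = a2 9f 36 36 36 36; K' ⊕ opad = c8 f5 5c 5c 5c 5c.
m1: inner = H(a2 9f 36 36 36 36 fe 69 38 eb) = a3; tag = H(c8 f5 5c 5c 5c 5c a3) = d0 ← matches
m2: inner = H(a2 9f 36 36 36 36 3e c5 67 c1) = 44; tag = H(c8 f5 5c 5c 5c 5c 44) = 71
m3: inner = H(a2 9f 36 36 36 36 48 8f 1b 48) = 53; tag = H(c8 f5 5c 5c 5c 5c 53) = 80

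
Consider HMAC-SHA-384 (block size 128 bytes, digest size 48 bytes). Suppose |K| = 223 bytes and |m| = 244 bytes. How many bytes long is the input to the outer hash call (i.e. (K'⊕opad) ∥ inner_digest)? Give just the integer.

Key is 223 > 128 bytes, so it is hashed to 48 bytes then zero-padded to 128: |K'| = 128.
Outer input = (K'⊕opad) ∥ H(inner) → 128 + 48 = 176 bytes.

176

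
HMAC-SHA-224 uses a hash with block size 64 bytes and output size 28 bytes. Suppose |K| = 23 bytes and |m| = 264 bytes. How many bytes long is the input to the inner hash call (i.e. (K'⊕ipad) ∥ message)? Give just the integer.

Key is 23 ≤ 64 bytes, zero-padded: |K'| = 64.
Inner input = (K'⊕ipad) ∥ m → 64 + 264 = 328 bytes.

328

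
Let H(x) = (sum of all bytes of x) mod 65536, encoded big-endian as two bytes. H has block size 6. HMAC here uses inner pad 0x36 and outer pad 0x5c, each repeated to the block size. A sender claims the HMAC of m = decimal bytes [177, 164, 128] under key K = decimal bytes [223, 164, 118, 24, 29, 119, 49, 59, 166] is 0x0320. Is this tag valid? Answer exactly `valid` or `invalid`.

valid

Key decimal bytes [223, 164, 118, 24, 29, 119, 49, 59, 166] = df a4 76 18 1d 77 31 3b a6 is 9 bytes > B = 6, so hash it first: H(key) = 03 b7, then zero-pad to 6 bytes: K' = 03 b7 00 00 00 00.
K' ⊕ ipad = 35 81 36 36 36 36; K' ⊕ opad = 5f eb 5c 5c 5c 5c.
Inner hash: sum = 53+129+54+54+54+54+177+164+128 = 867 → 03 63.
Outer hash (recomputed tag): sum = 95+235+92+92+92+92+3+99 = 800 → 03 20.
Recomputed tag = 0320; claimed = 0320 → match.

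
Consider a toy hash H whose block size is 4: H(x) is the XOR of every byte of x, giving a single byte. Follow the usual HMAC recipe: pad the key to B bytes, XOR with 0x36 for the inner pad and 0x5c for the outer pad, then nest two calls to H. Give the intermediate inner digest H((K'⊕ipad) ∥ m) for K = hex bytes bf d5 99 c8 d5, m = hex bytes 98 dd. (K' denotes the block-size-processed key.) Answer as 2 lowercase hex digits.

ab

Key hex bytes bf d5 99 c8 d5 is 5 bytes > B = 4, so hash it first: H(key) = ee, then zero-pad to 4 bytes: K' = ee 00 00 00.
K' ⊕ ipad = d8 36 36 36.
Inner input = d8 36 36 36 ∥ 98 dd.
Inner hash: XOR d8⊕36⊕36⊕36⊕98⊕dd = ab.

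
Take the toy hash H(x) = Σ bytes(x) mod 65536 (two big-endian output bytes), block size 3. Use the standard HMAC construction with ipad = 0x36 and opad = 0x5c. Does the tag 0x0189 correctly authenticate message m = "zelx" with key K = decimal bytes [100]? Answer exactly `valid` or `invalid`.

invalid

Key decimal bytes [100] = 64 is 1 byte ≤ B = 3; zero-pad to 3 bytes: K' = 64 00 00.
K' ⊕ ipad = 52 36 36; K' ⊕ opad = 38 5c 5c.
Inner hash: sum = 82+54+54+122+101+108+120 = 641 → 02 81.
Outer hash (recomputed tag): sum = 56+92+92+2+129 = 371 → 01 73.
Recomputed tag = 0173; claimed = 0189 → mismatch.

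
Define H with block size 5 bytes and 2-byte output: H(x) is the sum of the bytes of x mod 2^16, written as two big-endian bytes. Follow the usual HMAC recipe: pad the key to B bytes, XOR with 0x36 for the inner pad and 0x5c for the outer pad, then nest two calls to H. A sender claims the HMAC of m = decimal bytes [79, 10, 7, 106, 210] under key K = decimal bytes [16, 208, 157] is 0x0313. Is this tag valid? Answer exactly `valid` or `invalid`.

valid

Key decimal bytes [16, 208, 157] = 10 d0 9d is 3 bytes ≤ B = 5; zero-pad to 5 bytes: K' = 10 d0 9d 00 00.
K' ⊕ ipad = 26 e6 ab 36 36; K' ⊕ opad = 4c 8c c1 5c 5c.
Inner hash: sum = 38+230+171+54+54+79+10+7+106+210 = 959 → 03 bf.
Outer hash (recomputed tag): sum = 76+140+193+92+92+3+191 = 787 → 03 13.
Recomputed tag = 0313; claimed = 0313 → match.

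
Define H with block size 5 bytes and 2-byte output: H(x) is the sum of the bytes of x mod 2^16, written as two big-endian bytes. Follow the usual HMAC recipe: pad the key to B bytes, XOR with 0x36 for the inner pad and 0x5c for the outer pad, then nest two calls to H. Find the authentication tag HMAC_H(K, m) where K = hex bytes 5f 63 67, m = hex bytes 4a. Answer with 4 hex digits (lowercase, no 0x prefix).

Key hex bytes 5f 63 67 is 3 bytes ≤ B = 5; zero-pad to 5 bytes: K' = 5f 63 67 00 00.
K' ⊕ ipad = 69 55 51 36 36.  K' ⊕ opad = 03 3f 3b 5c 5c.
Inner input = (K'⊕ipad) ∥ m = 69 55 51 36 36 ∥ 4a.
Inner hash: sum = 105+85+81+54+54+74 = 453 → 01 c5.
Outer input = (K'⊕opad) ∥ inner = 03 3f 3b 5c 5c ∥ 01 c5.
Outer hash (tag): sum = 3+63+59+92+92+1+197 = 507 → 01 fb.

01fb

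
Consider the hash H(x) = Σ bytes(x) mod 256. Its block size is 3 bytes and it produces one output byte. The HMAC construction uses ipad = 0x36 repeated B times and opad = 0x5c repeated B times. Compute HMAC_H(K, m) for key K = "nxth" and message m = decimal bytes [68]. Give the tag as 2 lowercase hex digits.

Key "nxth" = 6e 78 74 68 is 4 bytes > B = 3, so hash it first: H(key) = c2, then zero-pad to 3 bytes: K' = c2 00 00.
K' ⊕ ipad = f4 36 36.  K' ⊕ opad = 9e 5c 5c.
Inner input = (K'⊕ipad) ∥ m = f4 36 36 ∥ 44.
Inner hash: sum = 244+54+54+68 = 420; mod 256 = 164 → a4.
Outer input = (K'⊕opad) ∥ inner = 9e 5c 5c ∥ a4.
Outer hash (tag): sum = 158+92+92+164 = 506; mod 256 = 250 → fa.

fa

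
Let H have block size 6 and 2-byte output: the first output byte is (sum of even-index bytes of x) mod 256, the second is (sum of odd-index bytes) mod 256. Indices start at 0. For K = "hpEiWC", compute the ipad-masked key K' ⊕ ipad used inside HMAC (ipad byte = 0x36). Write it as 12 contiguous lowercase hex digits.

Key "hpEiWC" = 68 70 45 69 57 43 is exactly B = 6 bytes: K' = 68 70 45 69 57 43.
XOR each byte with 0x36: 68⊕36=5e, 70⊕36=46, 45⊕36=73, 69⊕36=5f, 57⊕36=61, 43⊕36=75.

5e46735f6175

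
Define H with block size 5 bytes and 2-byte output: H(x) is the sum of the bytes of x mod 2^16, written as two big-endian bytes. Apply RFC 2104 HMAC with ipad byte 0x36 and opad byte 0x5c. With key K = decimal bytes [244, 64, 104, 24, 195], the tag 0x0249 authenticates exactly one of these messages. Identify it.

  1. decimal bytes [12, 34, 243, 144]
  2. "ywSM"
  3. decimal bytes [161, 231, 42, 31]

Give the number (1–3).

1

Key decimal bytes [244, 64, 104, 24, 195] = f4 40 68 18 c3 is exactly B = 5 bytes: K' = f4 40 68 18 c3.
K' ⊕ ipad = c2 76 5e 2e f5; K' ⊕ opad = a8 1c 34 44 9f.
m1: inner = H(c2 76 5e 2e f5 0c 22 f3 90) = 04 6a; tag = H(a8 1c 34 44 9f 04 6a) = 0249 ← matches
m2: inner = H(c2 76 5e 2e f5 79 77 53 4d) = 04 49; tag = H(a8 1c 34 44 9f 04 49) = 0228
m3: inner = H(c2 76 5e 2e f5 a1 e7 2a 1f) = 04 8a; tag = H(a8 1c 34 44 9f 04 8a) = 0269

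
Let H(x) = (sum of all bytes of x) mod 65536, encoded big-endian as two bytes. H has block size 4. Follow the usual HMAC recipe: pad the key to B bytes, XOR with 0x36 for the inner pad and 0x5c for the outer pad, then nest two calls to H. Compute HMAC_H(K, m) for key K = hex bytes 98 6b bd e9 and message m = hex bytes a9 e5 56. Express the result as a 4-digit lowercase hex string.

02ee

Key hex bytes 98 6b bd e9 is exactly B = 4 bytes: K' = 98 6b bd e9.
K' ⊕ ipad = ae 5d 8b df.  K' ⊕ opad = c4 37 e1 b5.
Inner input = (K'⊕ipad) ∥ m = ae 5d 8b df ∥ a9 e5 56.
Inner hash: sum = 174+93+139+223+169+229+86 = 1113 → 04 59.
Outer input = (K'⊕opad) ∥ inner = c4 37 e1 b5 ∥ 04 59.
Outer hash (tag): sum = 196+55+225+181+4+89 = 750 → 02 ee.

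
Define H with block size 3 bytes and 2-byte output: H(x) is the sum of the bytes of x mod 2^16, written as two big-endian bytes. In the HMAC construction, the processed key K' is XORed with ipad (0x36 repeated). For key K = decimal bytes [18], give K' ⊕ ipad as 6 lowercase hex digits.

243636

Key decimal bytes [18] = 12 is 1 byte ≤ B = 3; zero-pad to 3 bytes: K' = 12 00 00.
XOR each byte with 0x36: 12⊕36=24, 00⊕36=36, 00⊕36=36.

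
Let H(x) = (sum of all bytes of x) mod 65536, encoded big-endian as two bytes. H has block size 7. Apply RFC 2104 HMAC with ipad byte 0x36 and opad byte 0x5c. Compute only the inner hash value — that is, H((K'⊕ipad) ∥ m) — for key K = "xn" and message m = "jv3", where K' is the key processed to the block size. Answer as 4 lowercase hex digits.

Key "xn" = 78 6e is 2 bytes ≤ B = 7; zero-pad to 7 bytes: K' = 78 6e 00 00 00 00 00.
K' ⊕ ipad = 4e 58 36 36 36 36 36.
Inner input = 4e 58 36 36 36 36 36 ∥ 6a 76 33.
Inner hash: sum = 78+88+54+54+54+54+54+106+118+51 = 711 → 02 c7.

02c7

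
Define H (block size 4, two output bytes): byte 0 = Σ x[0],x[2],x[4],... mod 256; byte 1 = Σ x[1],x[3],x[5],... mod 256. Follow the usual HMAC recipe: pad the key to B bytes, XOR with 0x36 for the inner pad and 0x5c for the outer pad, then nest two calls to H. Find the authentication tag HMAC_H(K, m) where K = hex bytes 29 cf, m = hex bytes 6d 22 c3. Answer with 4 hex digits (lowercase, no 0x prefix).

5640

Key hex bytes 29 cf is 2 bytes ≤ B = 4; zero-pad to 4 bytes: K' = 29 cf 00 00.
K' ⊕ ipad = 1f f9 36 36.  K' ⊕ opad = 75 93 5c 5c.
Inner input = (K'⊕ipad) ∥ m = 1f f9 36 36 ∥ 6d 22 c3.
Inner hash: even-index sum = 389 mod 256 = 133; odd-index sum = 337 mod 256 = 81 → 85 51.
Outer input = (K'⊕opad) ∥ inner = 75 93 5c 5c ∥ 85 51.
Outer hash (tag): even-index sum = 342 mod 256 = 86; odd-index sum = 320 mod 256 = 64 → 56 40.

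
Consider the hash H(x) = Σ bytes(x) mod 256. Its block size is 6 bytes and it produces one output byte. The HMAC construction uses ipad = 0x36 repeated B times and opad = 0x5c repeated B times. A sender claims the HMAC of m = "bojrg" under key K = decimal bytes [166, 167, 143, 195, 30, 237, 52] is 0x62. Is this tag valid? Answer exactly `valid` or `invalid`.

Key decimal bytes [166, 167, 143, 195, 30, 237, 52] = a6 a7 8f c3 1e ed 34 is 7 bytes > B = 6, so hash it first: H(key) = de, then zero-pad to 6 bytes: K' = de 00 00 00 00 00.
K' ⊕ ipad = e8 36 36 36 36 36; K' ⊕ opad = 82 5c 5c 5c 5c 5c.
Inner hash: sum = 232+54+54+54+54+54+98+111+106+114+103 = 1034; mod 256 = 10 → 0a.
Outer hash (recomputed tag): sum = 130+92+92+92+92+92+10 = 600; mod 256 = 88 → 58.
Recomputed tag = 58; claimed = 62 → mismatch.

invalid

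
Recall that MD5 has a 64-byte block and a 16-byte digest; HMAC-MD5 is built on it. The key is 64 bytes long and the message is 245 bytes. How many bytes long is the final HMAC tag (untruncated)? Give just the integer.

16

The tag is one MD5 digest: 16 bytes.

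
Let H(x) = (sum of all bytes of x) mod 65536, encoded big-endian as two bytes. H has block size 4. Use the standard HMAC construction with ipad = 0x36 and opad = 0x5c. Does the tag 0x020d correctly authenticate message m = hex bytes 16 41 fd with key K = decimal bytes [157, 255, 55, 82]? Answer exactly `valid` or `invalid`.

valid

Key decimal bytes [157, 255, 55, 82] = 9d ff 37 52 is exactly B = 4 bytes: K' = 9d ff 37 52.
K' ⊕ ipad = ab c9 01 64; K' ⊕ opad = c1 a3 6b 0e.
Inner hash: sum = 171+201+1+100+22+65+253 = 813 → 03 2d.
Outer hash (recomputed tag): sum = 193+163+107+14+3+45 = 525 → 02 0d.
Recomputed tag = 020d; claimed = 020d → match.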